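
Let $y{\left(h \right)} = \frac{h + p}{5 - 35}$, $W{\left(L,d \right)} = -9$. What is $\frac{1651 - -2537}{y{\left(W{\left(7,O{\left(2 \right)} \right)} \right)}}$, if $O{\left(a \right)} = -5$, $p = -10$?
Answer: $\frac{125640}{19} \approx 6612.6$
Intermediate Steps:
$y{\left(h \right)} = \frac{1}{3} - \frac{h}{30}$ ($y{\left(h \right)} = \frac{h - 10}{5 - 35} = \frac{-10 + h}{-30} = \left(-10 + h\right) \left(- \frac{1}{30}\right) = \frac{1}{3} - \frac{h}{30}$)
$\frac{1651 - -2537}{y{\left(W{\left(7,O{\left(2 \right)} \right)} \right)}} = \frac{1651 - -2537}{\frac{1}{3} - - \frac{3}{10}} = \frac{1651 + 2537}{\frac{1}{3} + \frac{3}{10}} = \frac{4188}{\frac{19}{30}} = 4188 \cdot \frac{30}{19} = \frac{125640}{19}$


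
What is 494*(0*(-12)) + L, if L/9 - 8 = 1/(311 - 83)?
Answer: 5475/76 ≈ 72.039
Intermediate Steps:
L = 5475/76 (L = 72 + 9/(311 - 83) = 72 + 9/228 = 72 + 9*(1/228) = 72 + 3/76 = 5475/76 ≈ 72.039)
494*(0*(-12)) + L = 494*(0*(-12)) + 5475/76 = 494*0 + 5475/76 = 0 + 5475/76 = 5475/76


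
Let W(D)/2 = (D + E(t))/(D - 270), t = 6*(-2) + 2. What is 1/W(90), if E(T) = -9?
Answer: -10/9 ≈ -1.1111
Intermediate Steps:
t = -10 (t = -12 + 2 = -10)
W(D) = 2*(-9 + D)/(-270 + D) (W(D) = 2*((D - 9)/(D - 270)) = 2*((-9 + D)/(-270 + D)) = 2*(-9 + D)/(-270 + D))
1/W(90) = 1/(2*(-9 + 90)/(-270 + 90)) = 1/(2*81/(-180)) = 1/(2*(-1/180)*81) = 1/(-9/10) = -10/9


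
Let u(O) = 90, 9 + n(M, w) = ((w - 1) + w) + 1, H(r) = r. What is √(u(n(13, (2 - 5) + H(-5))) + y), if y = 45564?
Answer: √45654 ≈ 213.67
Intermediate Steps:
n(M, w) = -9 + 2*w (n(M, w) = -9 + (((w - 1) + w) + 1) = -9 + (((-1 + w) + w) + 1) = -9 + ((-1 + 2*w) + 1) = -9 + 2*w)
√(u(n(13, (2 - 5) + H(-5))) + y) = √(90 + 45564) = √45654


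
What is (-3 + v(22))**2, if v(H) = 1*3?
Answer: 0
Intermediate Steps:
v(H) = 3
(-3 + v(22))**2 = (-3 + 3)**2 = 0**2 = 0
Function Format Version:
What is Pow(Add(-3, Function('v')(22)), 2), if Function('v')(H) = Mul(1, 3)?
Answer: 0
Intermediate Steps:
Function('v')(H) = 3
Pow(Add(-3, Function('v')(22)), 2) = Pow(Add(-3, 3), 2) = Pow(0, 2) = 0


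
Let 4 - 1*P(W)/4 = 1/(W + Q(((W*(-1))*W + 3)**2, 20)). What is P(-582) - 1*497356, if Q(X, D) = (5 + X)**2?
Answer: -3273345789780193951342971782/6581706256846812947567 ≈ -4.9734e+5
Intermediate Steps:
P(W) = 16 - 4/(W + (5 + (3 - W**2)**2)**2) (P(W) = 16 - 4/(W + (5 + ((W*(-1))*W + 3)**2)**2) = 16 - 4/(W + (5 + ((-W)*W + 3)**2)**2) = 16 - 4/(W + (5 + (-W**2 + 3)**2)**2) = 16 - 4/(W + (5 + (3 - W**2)**2)**2))
P(-582) - 1*497356 = 4*(-1 + 4*(-582) + 4*(5 + (-3 + (-582)**2)**2)**2)/(-582 + (5 + (-3 + (-582)**2)**2)**2) - 1*497356 = 4*(-1 - 2328 + 4*(5 + (-3 + 338724)**2)**2)/(-582 + (5 + (-3 + 338724)**2)**2) - 497356 = 4*(-1 - 2328 + 4*(5 + 338721**2)**2)/(-582 + (5 + 338721**2)**2) - 497356 = 4*(-1 - 2328 + 4*(5 + 114731915841)**2)/(-582 + (5 + 114731915841)**2) - 497356 = 4*(-1 - 2328 + 4*114731915846**2)/(-582 + 114731915846**2) - 497356 = 4*(-1 - 2328 + 4*13163412513693625895716)/(-582 + 13163412513693625895716) - 497356 = 4*(-1 - 2328 + 52653650054774503582864)/13163412513693625895134 - 497356 = 4*(1/13163412513693625895134)*52653650054774503580535 - 497356 = 105307300109549007161070/6581706256846812947567 - 497356 = -3273345789780193951342971782/6581706256846812947567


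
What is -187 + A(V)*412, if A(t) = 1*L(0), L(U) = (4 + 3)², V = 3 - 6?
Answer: 20001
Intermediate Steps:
V = -3
L(U) = 49 (L(U) = 7² = 49)
A(t) = 49 (A(t) = 1*49 = 49)
-187 + A(V)*412 = -187 + 49*412 = -187 + 20188 = 20001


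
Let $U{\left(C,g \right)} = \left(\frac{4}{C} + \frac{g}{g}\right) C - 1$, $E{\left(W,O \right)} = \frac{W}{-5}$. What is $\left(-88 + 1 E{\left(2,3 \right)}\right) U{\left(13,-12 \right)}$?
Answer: $- \frac{7072}{5} \approx -1414.4$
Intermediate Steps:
$E{\left(W,O \right)} = - \frac{W}{5}$ ($E{\left(W,O \right)} = W \left(- \frac{1}{5}\right) = - \frac{W}{5}$)
$U{\left(C,g \right)} = -1 + C \left(1 + \frac{4}{C}\right)$ ($U{\left(C,g \right)} = \left(\frac{4}{C} + 1\right) C - 1 = \left(1 + \frac{4}{C}\right) C - 1 = C \left(1 + \frac{4}{C}\right) - 1 = -1 + C \left(1 + \frac{4}{C}\right)$)
$\left(-88 + 1 E{\left(2,3 \right)}\right) U{\left(13,-12 \right)} = \left(-88 + 1 \left(\left(- \frac{1}{5}\right) 2\right)\right) \left(3 + 13\right) = \left(-88 + 1 \left(- \frac{2}{5}\right)\right) 16 = \left(-88 - \frac{2}{5}\right) 16 = \left(- \frac{442}{5}\right) 16 = - \frac{7072}{5}$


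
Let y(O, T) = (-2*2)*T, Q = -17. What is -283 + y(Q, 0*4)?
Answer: -283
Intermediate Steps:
y(O, T) = -4*T
-283 + y(Q, 0*4) = -283 - 0*4 = -283 - 4*0 = -283 + 0 = -283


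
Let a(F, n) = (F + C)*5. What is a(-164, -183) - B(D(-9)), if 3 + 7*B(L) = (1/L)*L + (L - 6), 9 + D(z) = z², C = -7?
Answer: -6049/7 ≈ -864.14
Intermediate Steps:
D(z) = -9 + z²
B(L) = -8/7 + L/7 (B(L) = -3/7 + ((1/L)*L + (L - 6))/7 = -3/7 + (L/L + (-6 + L))/7 = -3/7 + (1 + (-6 + L))/7 = -3/7 + (-5 + L)/7 = -3/7 + (-5/7 + L/7) = -8/7 + L/7)
a(F, n) = -35 + 5*F (a(F, n) = (F - 7)*5 = (-7 + F)*5 = -35 + 5*F)
a(-164, -183) - B(D(-9)) = (-35 + 5*(-164)) - (-8/7 + (-9 + (-9)²)/7) = (-35 - 820) - (-8/7 + (-9 + 81)/7) = -855 - (-8/7 + (⅐)*72) = -855 - (-8/7 + 72/7) = -855 - 1*64/7 = -855 - 64/7 = -6049/7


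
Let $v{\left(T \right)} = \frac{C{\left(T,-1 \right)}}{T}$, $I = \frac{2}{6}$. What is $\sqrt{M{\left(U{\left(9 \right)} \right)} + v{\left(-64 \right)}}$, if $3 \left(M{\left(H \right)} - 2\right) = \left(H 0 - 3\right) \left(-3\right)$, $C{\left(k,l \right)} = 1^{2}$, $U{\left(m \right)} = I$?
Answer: $\frac{\sqrt{319}}{8} \approx 2.2326$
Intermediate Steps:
$I = \frac{1}{3}$ ($I = 2 \cdot \frac{1}{6} = \frac{1}{3} \approx 0.33333$)
$U{\left(m \right)} = \frac{1}{3}$
$C{\left(k,l \right)} = 1$
$v{\left(T \right)} = \frac{1}{T}$ ($v{\left(T \right)} = 1 \frac{1}{T} = \frac{1}{T}$)
$M{\left(H \right)} = 5$ ($M{\left(H \right)} = 2 + \frac{\left(H 0 - 3\right) \left(-3\right)}{3} = 2 + \frac{\left(0 - 3\right) \left(-3\right)}{3} = 2 + \frac{\left(-3\right) \left(-3\right)}{3} = 2 + \frac{1}{3} \cdot 9 = 2 + 3 = 5$)
$\sqrt{M{\left(U{\left(9 \right)} \right)} + v{\left(-64 \right)}} = \sqrt{5 + \frac{1}{-64}} = \sqrt{5 - \frac{1}{64}} = \sqrt{\frac{319}{64}} = \frac{\sqrt{319}}{8}$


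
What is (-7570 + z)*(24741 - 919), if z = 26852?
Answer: 459335804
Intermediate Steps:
(-7570 + z)*(24741 - 919) = (-7570 + 26852)*(24741 - 919) = 19282*23822 = 459335804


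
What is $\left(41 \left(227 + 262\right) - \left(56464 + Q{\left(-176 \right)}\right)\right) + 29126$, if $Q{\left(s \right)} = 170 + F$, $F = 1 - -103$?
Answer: $-7563$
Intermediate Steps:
$F = 104$ ($F = 1 + 103 = 104$)
$Q{\left(s \right)} = 274$ ($Q{\left(s \right)} = 170 + 104 = 274$)
$\left(41 \left(227 + 262\right) - \left(56464 + Q{\left(-176 \right)}\right)\right) + 29126 = \left(41 \left(227 + 262\right) - 56738\right) + 29126 = \left(41 \cdot 489 - 56738\right) + 29126 = \left(20049 - 56738\right) + 29126 = -36689 + 29126 = -7563$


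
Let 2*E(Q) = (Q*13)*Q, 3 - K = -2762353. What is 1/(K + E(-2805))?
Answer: 2/107809037 ≈ 1.8551e-8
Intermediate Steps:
K = 2762356 (K = 3 - 1*(-2762353) = 3 + 2762353 = 2762356)
E(Q) = 13*Q²/2 (E(Q) = ((Q*13)*Q)/2 = ((13*Q)*Q)/2 = (13*Q²)/2 = 13*Q²/2)
1/(K + E(-2805)) = 1/(2762356 + (13/2)*(-2805)²) = 1/(2762356 + (13/2)*7868025) = 1/(2762356 + 102284325/2) = 1/(107809037/2) = 2/107809037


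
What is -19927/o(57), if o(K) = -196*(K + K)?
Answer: 19927/22344 ≈ 0.89183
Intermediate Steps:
o(K) = -392*K
-19927/o(57) = -19927/((-392*57)) = -19927/(-22344) = -19927*(-1/22344) = 19927/22344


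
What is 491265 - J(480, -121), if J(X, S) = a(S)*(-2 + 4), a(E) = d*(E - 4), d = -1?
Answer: 491015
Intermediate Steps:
a(E) = 4 - E (a(E) = -(E - 4) = -(-4 + E) = 4 - E)
J(X, S) = 8 - 2*S (J(X, S) = (4 - S)*(-2 + 4) = (4 - S)*2 = 8 - 2*S)
491265 - J(480, -121) = 491265 - (8 - 2*(-121)) = 491265 - (8 + 242) = 491265 - 1*250 = 491265 - 250 = 491015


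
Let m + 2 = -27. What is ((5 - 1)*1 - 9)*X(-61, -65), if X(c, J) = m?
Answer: 145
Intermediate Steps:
m = -29 (m = -2 - 27 = -29)
X(c, J) = -29
((5 - 1)*1 - 9)*X(-61, -65) = ((5 - 1)*1 - 9)*(-29) = (4*1 - 9)*(-29) = (4 - 9)*(-29) = -5*(-29) = 145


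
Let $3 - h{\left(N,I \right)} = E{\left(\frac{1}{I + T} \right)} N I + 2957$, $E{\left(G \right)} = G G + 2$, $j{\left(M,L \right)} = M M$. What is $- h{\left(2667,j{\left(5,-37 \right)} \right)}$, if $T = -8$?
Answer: $\frac{39458531}{289} \approx 1.3653 \cdot 10^{5}$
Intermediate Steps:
$j{\left(M,L \right)} = M^{2}$
$E{\left(G \right)} = 2 + G^{2}$ ($E{\left(G \right)} = G^{2} + 2 = 2 + G^{2}$)
$h{\left(N,I \right)} = -2954 - I N \left(2 + \frac{1}{\left(-8 + I\right)^{2}}\right)$ ($h{\left(N,I \right)} = 3 - \left(\left(2 + \left(\frac{1}{I - 8}\right)^{2}\right) N I + 2957\right) = 3 - \left(\left(2 + \left(\frac{1}{-8 + I}\right)^{2}\right) N I + 2957\right) = 3 - \left(\left(2 + \frac{1}{\left(-8 + I\right)^{2}}\right) N I + 2957\right) = 3 - \left(N \left(2 + \frac{1}{\left(-8 + I\right)^{2}}\right) I + 2957\right) = 3 - \left(I N \left(2 + \frac{1}{\left(-8 + I\right)^{2}}\right) + 2957\right) = 3 - \left(2957 + I N \left(2 + \frac{1}{\left(-8 + I\right)^{2}}\right)\right) = -2954 - I N \left(2 + \frac{1}{\left(-8 + I\right)^{2}}\right)$)
$- h{\left(2667,j{\left(5,-37 \right)} \right)} = - (-2954 - 2 \cdot 5^{2} \cdot 2667 - 5^{2} \cdot 2667 \frac{1}{\left(-8 + 5^{2}\right)^{2}}) = - (-2954 - 50 \cdot 2667 - 25 \cdot 2667 \frac{1}{\left(-8 + 25\right)^{2}}) = - (-2954 - 133350 - 25 \cdot 2667 \cdot \frac{1}{289}) = - (-2954 - 133350 - \frac{66675}{289}) = \left(-1\right) \left(- \frac{39458531}{289}\right) = \frac{39458531}{289}$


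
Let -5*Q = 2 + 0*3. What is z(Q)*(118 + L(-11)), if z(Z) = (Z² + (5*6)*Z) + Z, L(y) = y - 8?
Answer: -30294/25 ≈ -1211.8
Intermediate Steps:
L(y) = -8 + y
Q = -⅖ (Q = -(2 + 0*3)/5 = -(2 + 0)/5 = -⅕*2 = -⅖ ≈ -0.40000)
z(Z) = Z² + 31*Z (z(Z) = (Z² + 30*Z) + Z = Z² + 31*Z)
z(Q)*(118 + L(-11)) = (-2*(31 - ⅖)/5)*(118 + (-8 - 11)) = (-⅖*153/5)*(118 - 19) = -306/25*99 = -30294/25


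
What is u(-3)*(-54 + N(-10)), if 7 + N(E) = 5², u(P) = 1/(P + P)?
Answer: 6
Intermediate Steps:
u(P) = 1/(2*P)
N(E) = 18 (N(E) = -7 + 5² = -7 + 25 = 18)
u(-3)*(-54 + N(-10)) = ((½)/(-3))*(-54 + 18) = ((½)*(-⅓))*(-36) = -⅙*(-36) = 6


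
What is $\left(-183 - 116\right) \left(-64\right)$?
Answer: $19136$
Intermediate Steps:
$\left(-183 - 116\right) \left(-64\right) = \left(-299\right) \left(-64\right) = 19136$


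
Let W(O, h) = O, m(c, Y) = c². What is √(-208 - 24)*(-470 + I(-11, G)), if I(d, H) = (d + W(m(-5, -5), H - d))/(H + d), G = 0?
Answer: -10368*I*√58/11 ≈ -7178.2*I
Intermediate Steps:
I(d, H) = (25 + d)/(H + d) (I(d, H) = (d + (-5)²)/(H + d) = (d + 25)/(H + d) = (25 + d)/(H + d))
√(-208 - 24)*(-470 + I(-11, G)) = √(-208 - 24)*(-470 + (25 - 11)/(0 - 11)) = √(-232)*(-470 + 14/(-11)) = (2*I*√58)*(-470 - 1/11*14) = (2*I*√58)*(-470 - 14/11) = (2*I*√58)*(-5184/11) = -10368*I*√58/11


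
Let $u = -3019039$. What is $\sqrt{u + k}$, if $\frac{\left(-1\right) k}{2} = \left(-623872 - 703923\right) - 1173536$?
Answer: $\sqrt{1983623} \approx 1408.4$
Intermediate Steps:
$k = 5002662$ ($k = - 2 \left(\left(-623872 - 703923\right) - 1173536\right) = - 2 \left(-1327795 - 1173536\right) = \left(-2\right) \left(-2501331\right) = 5002662$)
$\sqrt{u + k} = \sqrt{-3019039 + 5002662} = \sqrt{1983623}$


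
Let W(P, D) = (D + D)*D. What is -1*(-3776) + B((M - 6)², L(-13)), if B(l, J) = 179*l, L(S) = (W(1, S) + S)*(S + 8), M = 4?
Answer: 4492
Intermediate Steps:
W(P, D) = 2*D² (W(P, D) = (2*D)*D = 2*D²)
L(S) = (8 + S)*(S + 2*S²) (L(S) = (2*S² + S)*(S + 8) = (S + 2*S²)*(8 + S) = (8 + S)*(S + 2*S²))
-1*(-3776) + B((M - 6)², L(-13)) = -1*(-3776) + 179*(4 - 6)² = 3776 + 179*(-2)² = 3776 + 179*4 = 3776 + 716 = 4492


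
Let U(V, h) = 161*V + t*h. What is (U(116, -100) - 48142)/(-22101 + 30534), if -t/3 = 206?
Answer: 10778/2811 ≈ 3.8342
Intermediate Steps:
t = -618 (t = -3*206 = -618)
U(V, h) = -618*h + 161*V (U(V, h) = 161*V - 618*h = -618*h + 161*V)
(U(116, -100) - 48142)/(-22101 + 30534) = ((-618*(-100) + 161*116) - 48142)/(-22101 + 30534) = ((61800 + 18676) - 48142)/8433 = (80476 - 48142)*(1/8433) = 32334*(1/8433) = 10778/2811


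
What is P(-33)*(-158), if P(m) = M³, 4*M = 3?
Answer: -2133/32 ≈ -66.656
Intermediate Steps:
M = ¾ (M = (¼)*3 = ¾ ≈ 0.75000)
P(m) = 27/64 (P(m) = (¾)³ = 27/64)
P(-33)*(-158) = (27/64)*(-158) = -2133/32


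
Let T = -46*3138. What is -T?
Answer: 144348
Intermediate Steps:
T = -144348
-T = -1*(-144348) = 144348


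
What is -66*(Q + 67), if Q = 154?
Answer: -14586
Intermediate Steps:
-66*(Q + 67) = -66*(154 + 67) = -66*221 = -14586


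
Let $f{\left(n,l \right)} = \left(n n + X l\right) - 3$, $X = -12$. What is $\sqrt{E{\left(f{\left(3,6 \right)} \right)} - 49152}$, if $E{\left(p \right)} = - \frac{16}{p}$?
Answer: $\frac{2 i \sqrt{13381566}}{33} \approx 221.7 i$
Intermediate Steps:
$f{\left(n,l \right)} = -3 + n^{2} - 12 l$ ($f{\left(n,l \right)} = \left(n n - 12 l\right) - 3 = \left(n^{2} - 12 l\right) - 3 = -3 + n^{2} - 12 l$)
$\sqrt{E{\left(f{\left(3,6 \right)} \right)} - 49152} = \sqrt{- \frac{16}{-3 + 3^{2} - 72} - 49152} = \sqrt{- \frac{16}{-3 + 9 - 72} - 49152} = \sqrt{- \frac{16}{-66} - 49152} = \sqrt{\left(-16\right) \left(- \frac{1}{66}\right) - 49152} = \sqrt{\frac{8}{33} - 49152} = \sqrt{- \frac{1622008}{33}} = \frac{2 i \sqrt{13381566}}{33}$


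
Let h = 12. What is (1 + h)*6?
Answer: 78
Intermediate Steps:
(1 + h)*6 = (1 + 12)*6 = 13*6 = 78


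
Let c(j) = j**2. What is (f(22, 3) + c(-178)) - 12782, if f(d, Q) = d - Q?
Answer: 18921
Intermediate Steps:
(f(22, 3) + c(-178)) - 12782 = ((22 - 1*3) + (-178)**2) - 12782 = ((22 - 3) + 31684) - 12782 = (19 + 31684) - 12782 = 31703 - 12782 = 18921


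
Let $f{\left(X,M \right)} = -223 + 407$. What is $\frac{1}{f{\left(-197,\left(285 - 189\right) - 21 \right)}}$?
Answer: $\frac{1}{184} \approx 0.0054348$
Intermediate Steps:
$f{\left(X,M \right)} = 184$
$\frac{1}{f{\left(-197,\left(285 - 189\right) - 21 \right)}} = \frac{1}{184}$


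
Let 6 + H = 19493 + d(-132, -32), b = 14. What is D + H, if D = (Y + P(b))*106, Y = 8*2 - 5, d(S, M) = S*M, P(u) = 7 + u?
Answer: 27103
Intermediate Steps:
d(S, M) = M*S
Y = 11 (Y = 16 - 5 = 11)
H = 23711 (H = -6 + (19493 - 32*(-132)) = -6 + (19493 + 4224) = -6 + 23717 = 23711)
D = 3392 (D = (11 + (7 + 14))*106 = (11 + 21)*106 = 32*106 = 3392)
D + H = 3392 + 23711 = 27103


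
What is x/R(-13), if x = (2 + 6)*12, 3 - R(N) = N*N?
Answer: -48/83 ≈ -0.57831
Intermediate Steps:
R(N) = 3 - N**2 (R(N) = 3 - N*N = 3 - N**2)
x = 96 (x = 8*12 = 96)
x/R(-13) = 96/(3 - 1*(-13)**2) = 96/(3 - 1*169) = 96/(3 - 169) = 96/(-166) = 96*(-1/166) = -48/83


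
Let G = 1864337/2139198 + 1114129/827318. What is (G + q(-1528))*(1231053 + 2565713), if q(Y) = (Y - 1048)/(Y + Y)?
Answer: 982179755804761979728/84507807273531 ≈ 1.1622e+7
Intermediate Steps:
G = 981435521677/442449252741 (G = 1864337*(1/2139198) + 1114129*(1/827318) = 1864337/2139198 + 1114129/827318 = 981435521677/442449252741 ≈ 2.2182)
q(Y) = (-1048 + Y)/(2*Y) (q(Y) = (-1048 + Y)/((2*Y)) = (-1048 + Y)*(1/(2*Y)) = (-1048 + Y)/(2*Y))
(G + q(-1528))*(1231053 + 2565713) = (981435521677/442449252741 + (½)*(-1048 - 1528)/(-1528))*(1231053 + 2565713) = (981435521677/442449252741 + (½)*(-1/1528)*(-2576))*3796766 = (981435521677/442449252741 + 161/191)*3796766 = (258688514331608/84507807273531)*3796766 = 982179755804761979728/84507807273531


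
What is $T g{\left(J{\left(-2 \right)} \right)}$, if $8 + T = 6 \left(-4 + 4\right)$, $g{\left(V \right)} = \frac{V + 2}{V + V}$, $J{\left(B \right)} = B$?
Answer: $0$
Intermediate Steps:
$g{\left(V \right)} = \frac{2 + V}{2 V}$
$T = -8$ ($T = -8 + 6 \left(-4 + 4\right) = -8 + 6 \cdot 0 = -8 + 0 = -8$)
$T g{\left(J{\left(-2 \right)} \right)} = - 8 \frac{2 - 2}{2 \left(-2\right)} = - 8 \cdot \frac{1}{2} \left(- \frac{1}{2}\right) 0 = \left(-8\right) 0 = 0$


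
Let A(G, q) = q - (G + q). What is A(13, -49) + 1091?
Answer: 1078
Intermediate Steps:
A(G, q) = -G (A(G, q) = q + (-G - q) = -G)
A(13, -49) + 1091 = -1*13 + 1091 = -13 + 1091 = 1078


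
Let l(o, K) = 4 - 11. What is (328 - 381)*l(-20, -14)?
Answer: 371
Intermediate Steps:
l(o, K) = -7
(328 - 381)*l(-20, -14) = (328 - 381)*(-7) = -53*(-7) = 371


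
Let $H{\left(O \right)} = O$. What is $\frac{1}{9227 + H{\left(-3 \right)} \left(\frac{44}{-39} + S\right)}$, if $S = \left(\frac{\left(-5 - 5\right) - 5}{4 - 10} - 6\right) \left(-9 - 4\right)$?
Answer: $\frac{26}{236441} \approx 0.00010996$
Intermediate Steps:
$S = \frac{91}{2}$ ($S = \left(\frac{\left(-5 - 5\right) - 5}{-6} - 6\right) \left(-13\right) = \left(\left(-10 - 5\right) \left(- \frac{1}{6}\right) - 6\right) \left(-13\right) = \left(\left(-15\right) \left(- \frac{1}{6}\right) - 6\right) \left(-13\right) = \left(\frac{5}{2} - 6\right) \left(-13\right) = \left(- \frac{7}{2}\right) \left(-13\right) = \frac{91}{2} \approx 45.5$)
$\frac{1}{9227 + H{\left(-3 \right)} \left(\frac{44}{-39} + S\right)} = \frac{1}{9227 - 3 \left(\frac{44}{-39} + \frac{91}{2}\right)} = \frac{1}{9227 - 3 \left(44 \left(- \frac{1}{39}\right) + \frac{91}{2}\right)} = \frac{1}{9227 - 3 \left(- \frac{44}{39} + \frac{91}{2}\right)} = \frac{1}{9227 - \frac{3461}{26}} = \frac{1}{\frac{236441}{26}} = \frac{26}{236441}$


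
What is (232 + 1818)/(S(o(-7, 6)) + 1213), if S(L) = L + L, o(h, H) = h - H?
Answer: 2050/1187 ≈ 1.7270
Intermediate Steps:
S(L) = 2*L
(232 + 1818)/(S(o(-7, 6)) + 1213) = (232 + 1818)/(2*(-7 - 1*6) + 1213) = 2050/(2*(-7 - 6) + 1213) = 2050/(2*(-13) + 1213) = 2050/(-26 + 1213) = 2050/1187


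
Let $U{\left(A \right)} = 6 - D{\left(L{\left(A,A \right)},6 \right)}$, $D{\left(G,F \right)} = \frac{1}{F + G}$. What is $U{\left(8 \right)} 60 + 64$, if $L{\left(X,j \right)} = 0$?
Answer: $414$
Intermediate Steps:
$U{\left(A \right)} = \frac{35}{6}$ ($U{\left(A \right)} = 6 - \frac{1}{6 + 0} = 6 - \frac{1}{6} = \frac{35}{6}$)
$U{\left(8 \right)} 60 + 64 = \frac{35}{6} \cdot 60 + 64 = 350 + 64 = 414$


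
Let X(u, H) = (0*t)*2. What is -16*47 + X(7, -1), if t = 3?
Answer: -752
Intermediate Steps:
X(u, H) = 0 (X(u, H) = (0*3)*2 = 0*2 = 0)
-16*47 + X(7, -1) = -16*47 + 0 = -752 + 0 = -752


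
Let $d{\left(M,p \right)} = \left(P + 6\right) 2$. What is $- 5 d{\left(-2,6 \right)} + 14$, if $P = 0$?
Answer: $-46$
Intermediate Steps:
$d{\left(M,p \right)} = 12$ ($d{\left(M,p \right)} = \left(0 + 6\right) 2 = 6 \cdot 2 = 12$)
$- 5 d{\left(-2,6 \right)} + 14 = \left(-5\right) 12 + 14 = -60 + 14 = -46$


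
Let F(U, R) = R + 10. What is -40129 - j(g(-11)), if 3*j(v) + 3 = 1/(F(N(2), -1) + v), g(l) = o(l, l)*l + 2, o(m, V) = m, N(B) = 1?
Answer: -15890689/396 ≈ -40128.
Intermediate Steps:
g(l) = 2 + l**2 (g(l) = l*l + 2 = l**2 + 2 = 2 + l**2)
F(U, R) = 10 + R
j(v) = -1 + 1/(3*(9 + v)) (j(v) = -1 + 1/(3*((10 - 1) + v)) = -1 + 1/(3*(9 + v)))
-40129 - j(g(-11)) = -40129 - (-26/3 - (2 + (-11)**2))/(9 + (2 + (-11)**2)) = -40129 - (-26/3 - (2 + 121))/(9 + (2 + 121)) = -40129 - (-26/3 - 1*123)/(9 + 123) = -40129 - (-26/3 - 123)/132 = -40129 - (-395)/(132*3) = -40129 - 1*(-395/396) = -40129 + 395/396 = -15890689/396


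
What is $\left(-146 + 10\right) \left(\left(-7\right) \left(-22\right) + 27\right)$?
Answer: $-24616$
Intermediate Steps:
$\left(-146 + 10\right) \left(\left(-7\right) \left(-22\right) + 27\right) = - 136 \left(154 + 27\right) = \left(-136\right) 181 = -24616$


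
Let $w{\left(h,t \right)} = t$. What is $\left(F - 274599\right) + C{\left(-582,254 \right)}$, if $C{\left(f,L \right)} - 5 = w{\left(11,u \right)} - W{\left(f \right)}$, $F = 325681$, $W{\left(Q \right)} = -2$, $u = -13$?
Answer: $51076$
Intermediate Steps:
$C{\left(f,L \right)} = -6$ ($C{\left(f,L \right)} = 5 - 11 = -6$)
$\left(F - 274599\right) + C{\left(-582,254 \right)} = \left(325681 - 274599\right) - 6 = 51082 - 6 = 51076$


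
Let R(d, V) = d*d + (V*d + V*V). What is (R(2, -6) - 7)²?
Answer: 441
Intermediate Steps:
R(d, V) = V² + d² + V*d (R(d, V) = d² + (V*d + V²) = d² + (V² + V*d) = V² + d² + V*d)
(R(2, -6) - 7)² = (((-6)² + 2² - 6*2) - 7)² = ((36 + 4 - 12) - 7)² = (28 - 7)² = 21² = 441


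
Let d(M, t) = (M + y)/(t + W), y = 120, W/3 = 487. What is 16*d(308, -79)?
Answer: 3424/691 ≈ 4.9551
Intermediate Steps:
W = 1461 (W = 3*487 = 1461)
d(M, t) = (120 + M)/(1461 + t) (d(M, t) = (M + 120)/(t + 1461) = (120 + M)/(1461 + t))
16*d(308, -79) = 16*((120 + 308)/(1461 - 79)) = 16*(428/1382) = 16*((1/1382)*428) = 16*(214/691) = 3424/691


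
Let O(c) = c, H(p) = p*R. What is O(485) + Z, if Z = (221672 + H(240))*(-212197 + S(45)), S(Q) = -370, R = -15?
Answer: -46354910339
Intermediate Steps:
H(p) = -15*p (H(p) = p*(-15) = -15*p)
Z = -46354910824 (Z = (221672 - 15*240)*(-212197 - 370) = (221672 - 3600)*(-212567) = 218072*(-212567) = -46354910824)
O(485) + Z = 485 - 46354910824 = -46354910339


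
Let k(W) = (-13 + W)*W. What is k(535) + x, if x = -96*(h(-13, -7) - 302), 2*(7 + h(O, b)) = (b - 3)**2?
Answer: 304134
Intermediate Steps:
h(O, b) = -7 + (-3 + b)**2/2 (h(O, b) = -7 + (b - 3)**2/2 = -7 + (-3 + b)**2/2)
x = 24864 (x = -96*((-7 + (-3 - 7)**2/2) - 302) = -96*((-7 + (1/2)*(-10)**2) - 302) = -96*((-7 + (1/2)*100) - 302) = -96*((-7 + 50) - 302) = -96*(43 - 302) = -96*(-259) = 24864)
k(W) = W*(-13 + W)
k(535) + x = 535*(-13 + 535) + 24864 = 535*522 + 24864 = 279270 + 24864 = 304134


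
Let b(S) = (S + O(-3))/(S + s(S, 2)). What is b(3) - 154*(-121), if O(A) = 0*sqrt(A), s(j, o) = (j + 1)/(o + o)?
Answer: 74539/4 ≈ 18635.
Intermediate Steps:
s(j, o) = (1 + j)/(2*o) (s(j, o) = (1 + j)/((2*o)) = (1 + j)*(1/(2*o)) = (1 + j)/(2*o))
O(A) = 0
b(S) = S/(1/4 + 5*S/4) (b(S) = (S + 0)/(S + (1/2)*(1 + S)/2) = S/(S + (1/2)*(1/2)*(1 + S)) = S/(S + (1/4 + S/4)) = S/(1/4 + 5*S/4))
b(3) - 154*(-121) = 4*3/(1 + 5*3) - 154*(-121) = 4*3/(1 + 15) + 18634 = 4*3/16 + 18634 = 4*3*(1/16) + 18634 = 3/4 + 18634 = 74539/4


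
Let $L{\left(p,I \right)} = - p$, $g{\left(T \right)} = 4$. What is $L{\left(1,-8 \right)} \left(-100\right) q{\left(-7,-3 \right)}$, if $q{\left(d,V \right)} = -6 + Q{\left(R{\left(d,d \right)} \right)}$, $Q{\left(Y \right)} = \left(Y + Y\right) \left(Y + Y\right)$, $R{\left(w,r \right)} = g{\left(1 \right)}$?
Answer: $5800$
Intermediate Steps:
$R{\left(w,r \right)} = 4$
$Q{\left(Y \right)} = 4 Y^{2}$ ($Q{\left(Y \right)} = 2 Y 2 Y = 4 Y^{2}$)
$q{\left(d,V \right)} = 58$ ($q{\left(d,V \right)} = -6 + 4 \cdot 4^{2} = -6 + 4 \cdot 16 = -6 + 64 = 58$)
$L{\left(1,-8 \right)} \left(-100\right) q{\left(-7,-3 \right)} = \left(-1\right) 1 \left(-100\right) 58 = \left(-1\right) \left(-100\right) 58 = 100 \cdot 58 = 5800$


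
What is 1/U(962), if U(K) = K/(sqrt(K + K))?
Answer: sqrt(481)/481 ≈ 0.045596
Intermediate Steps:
U(K) = sqrt(2)*sqrt(K)/2 (U(K) = K/(sqrt(2*K)) = K/((sqrt(2)*sqrt(K))) = K*(sqrt(2)/(2*sqrt(K))) = sqrt(2)*sqrt(K)/2)
1/U(962) = 1/(sqrt(2)*sqrt(962)/2) = 1/(sqrt(481)) = sqrt(481)/481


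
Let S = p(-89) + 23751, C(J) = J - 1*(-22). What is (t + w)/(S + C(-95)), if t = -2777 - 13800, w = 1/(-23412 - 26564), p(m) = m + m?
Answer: -828452153/1174436000 ≈ -0.70540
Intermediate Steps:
p(m) = 2*m
C(J) = 22 + J (C(J) = J + 22 = 22 + J)
S = 23573 (S = 2*(-89) + 23751 = -178 + 23751 = 23573)
w = -1/49976 (w = 1/(-49976) = -1/49976 ≈ -2.0010e-5)
t = -16577
(t + w)/(S + C(-95)) = (-16577 - 1/49976)/(23573 + (22 - 95)) = -828452153/(49976*(23573 - 73)) = -828452153/49976/23500 = -828452153/49976*1/23500 = -828452153/1174436000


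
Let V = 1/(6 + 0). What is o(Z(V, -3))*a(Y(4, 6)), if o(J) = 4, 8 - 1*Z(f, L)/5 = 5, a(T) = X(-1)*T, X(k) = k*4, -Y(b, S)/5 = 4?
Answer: 320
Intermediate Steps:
Y(b, S) = -20 (Y(b, S) = -5*4 = -20)
X(k) = 4*k
a(T) = -4*T (a(T) = (4*(-1))*T = -4*T)
V = 1/6 ≈ 0.16667
Z(f, L) = 15 (Z(f, L) = 40 - 5*5 = 40 - 25 = 15)
o(Z(V, -3))*a(Y(4, 6)) = 4*(-4*(-20)) = 4*80 = 320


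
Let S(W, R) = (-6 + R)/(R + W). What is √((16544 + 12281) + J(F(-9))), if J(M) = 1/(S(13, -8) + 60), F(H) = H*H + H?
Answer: 3*√261974570/286 ≈ 169.78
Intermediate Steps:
S(W, R) = (-6 + R)/(R + W)
F(H) = H + H² (F(H) = H² + H = H + H²)
J(M) = 5/286 (J(M) = 1/((-6 - 8)/(-8 + 13) + 60) = 1/(-14/5 + 60) = 1/(286/5) = 5/286)
√((16544 + 12281) + J(F(-9))) = √((16544 + 12281) + 5/286) = √(28825 + 5/286) = √(8243955/286) = 3*√261974570/286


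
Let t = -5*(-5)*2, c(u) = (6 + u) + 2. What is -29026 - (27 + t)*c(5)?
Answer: -30027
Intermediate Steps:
c(u) = 8 + u
t = 50 (t = 25*2 = 50)
-29026 - (27 + t)*c(5) = -29026 - (27 + 50)*(8 + 5) = -29026 - 77*13 = -29026 - 1*1001 = -29026 - 1001 = -30027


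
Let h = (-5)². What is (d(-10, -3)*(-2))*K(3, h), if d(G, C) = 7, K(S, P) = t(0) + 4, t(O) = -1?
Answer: -42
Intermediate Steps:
h = 25
K(S, P) = 3 (K(S, P) = -1 + 4 = 3)
(d(-10, -3)*(-2))*K(3, h) = (7*(-2))*3 = -14*3 = -42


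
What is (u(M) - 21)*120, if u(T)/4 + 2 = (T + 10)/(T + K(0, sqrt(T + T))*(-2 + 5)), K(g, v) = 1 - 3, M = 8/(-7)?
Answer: -20376/5 ≈ -4075.2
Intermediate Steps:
M = -8/7 (M = 8*(-1/7) = -8/7 ≈ -1.1429)
K(g, v) = -2
u(T) = -8 + 4*(10 + T)/(-6 + T) (u(T) = -8 + 4*((T + 10)/(T - 2*(-2 + 5))) = -8 + 4*((10 + T)/(T - 2*3)) = -8 + 4*((10 + T)/(T - 6)) = -8 + 4*((10 + T)/(-6 + T)) = -8 + 4*(10 + T)/(-6 + T))
(u(M) - 21)*120 = (4*(22 - 1*(-8/7))/(-6 - 8/7) - 21)*120 = (4*(22 + 8/7)/(-50/7) - 21)*120 = (4*(-7/50)*(162/7) - 21)*120 = (-324/25 - 21)*120 = -849/25*120 = -20376/5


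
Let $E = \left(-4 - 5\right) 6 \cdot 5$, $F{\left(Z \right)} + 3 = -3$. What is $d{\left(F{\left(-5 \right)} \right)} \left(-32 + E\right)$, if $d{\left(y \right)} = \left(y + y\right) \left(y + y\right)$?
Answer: $-43488$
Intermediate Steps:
$F{\left(Z \right)} = -6$ ($F{\left(Z \right)} = -3 - 3 = -6$)
$E = -270$ ($E = \left(-4 - 5\right) 6 \cdot 5 = \left(-9\right) 6 \cdot 5 = \left(-54\right) 5 = -270$)
$d{\left(y \right)} = 4 y^{2}$ ($d{\left(y \right)} = 2 y 2 y = 4 y^{2}$)
$d{\left(F{\left(-5 \right)} \right)} \left(-32 + E\right) = 4 \left(-6\right)^{2} \left(-32 - 270\right) = 4 \cdot 36 \left(-302\right) = 144 \left(-302\right) = -43488$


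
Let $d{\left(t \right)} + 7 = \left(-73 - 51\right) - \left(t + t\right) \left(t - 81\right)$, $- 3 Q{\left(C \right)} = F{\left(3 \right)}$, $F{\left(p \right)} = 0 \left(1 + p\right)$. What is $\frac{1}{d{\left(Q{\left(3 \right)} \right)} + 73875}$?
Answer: $\frac{1}{73744} \approx 1.356 \cdot 10^{-5}$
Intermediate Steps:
$F{\left(p \right)} = 0$
$Q{\left(C \right)} = 0$ ($Q{\left(C \right)} = \left(- \frac{1}{3}\right) 0 = 0$)
$d{\left(t \right)} = -131 - 2 t \left(-81 + t\right)$ ($d{\left(t \right)} = -7 - \left(124 + \left(t + t\right) \left(t - 81\right)\right) = -7 - \left(124 + 2 t \left(-81 + t\right)\right) = -131 - 2 t \left(-81 + t\right)$)
$\frac{1}{d{\left(Q{\left(3 \right)} \right)} + 73875} = \frac{1}{\left(-131 - 2 \cdot 0^{2} + 162 \cdot 0\right) + 73875} = \frac{1}{\left(-131 - 0 + 0\right) + 73875} = \frac{1}{\left(-131 + 0 + 0\right) + 73875} = \frac{1}{-131 + 73875} = \frac{1}{73744}$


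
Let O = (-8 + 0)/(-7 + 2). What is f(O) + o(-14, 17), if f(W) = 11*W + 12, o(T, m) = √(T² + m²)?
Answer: 148/5 + √485 ≈ 51.623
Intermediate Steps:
O = 8/5 (O = -8/(-5) = -8*(-⅕) = 8/5 ≈ 1.6000)
f(W) = 12 + 11*W
f(O) + o(-14, 17) = (12 + 11*(8/5)) + √((-14)² + 17²) = (12 + 88/5) + √(196 + 289) = 148/5 + √485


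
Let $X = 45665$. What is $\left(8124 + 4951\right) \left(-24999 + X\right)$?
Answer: $270207950$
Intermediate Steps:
$\left(8124 + 4951\right) \left(-24999 + X\right) = \left(8124 + 4951\right) \left(-24999 + 45665\right) = 13075 \cdot 20666 = 270207950$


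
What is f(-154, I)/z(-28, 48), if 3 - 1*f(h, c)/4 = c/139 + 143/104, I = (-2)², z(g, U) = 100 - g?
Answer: 1775/35584 ≈ 0.049882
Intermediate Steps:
I = 4
f(h, c) = 13/2 - 4*c/139 (f(h, c) = 12 - 4*(c/139 + 143/104) = 12 - 4*(c*(1/139) + 143*(1/104)) = 12 - 4*(c/139 + 11/8) = 12 - 4*(11/8 + c/139) = 12 + (-11/2 - 4*c/139) = 13/2 - 4*c/139)
f(-154, I)/z(-28, 48) = (13/2 - 4/139*4)/(100 - 1*(-28)) = (13/2 - 16/139)/(100 + 28) = (1775/278)/128 = (1775/278)*(1/128) = 1775/35584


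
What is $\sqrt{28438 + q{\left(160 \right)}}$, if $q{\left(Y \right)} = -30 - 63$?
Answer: $\sqrt{28345} \approx 168.36$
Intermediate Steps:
$q{\left(Y \right)} = -93$ ($q{\left(Y \right)} = -30 - 63 = -93$)
$\sqrt{28438 + q{\left(160 \right)}} = \sqrt{28438 - 93} = \sqrt{28345}$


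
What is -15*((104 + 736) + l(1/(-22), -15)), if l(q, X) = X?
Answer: -12375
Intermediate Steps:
-15*((104 + 736) + l(1/(-22), -15)) = -15*((104 + 736) - 15) = -15*(840 - 15) = -15*825 = -12375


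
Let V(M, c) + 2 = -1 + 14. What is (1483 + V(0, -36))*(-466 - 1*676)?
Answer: -1706148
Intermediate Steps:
V(M, c) = 11 (V(M, c) = -2 + (-1 + 14) = -2 + 13 = 11)
(1483 + V(0, -36))*(-466 - 1*676) = (1483 + 11)*(-466 - 1*676) = 1494*(-466 - 676) = 1494*(-1142) = -1706148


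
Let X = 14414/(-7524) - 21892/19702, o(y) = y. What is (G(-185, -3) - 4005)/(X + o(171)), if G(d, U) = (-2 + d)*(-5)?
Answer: -113772548340/6224992993 ≈ -18.277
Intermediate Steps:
G(d, U) = 10 - 5*d
X = -112175009/37059462 (X = 14414*(-1/7524) - 21892*1/19702 = -7207/3762 - 10946/9851 = -112175009/37059462 ≈ -3.0269)
(G(-185, -3) - 4005)/(X + o(171)) = ((10 - 5*(-185)) - 4005)/(-112175009/37059462 + 171) = ((10 + 925) - 4005)/(6224992993/37059462) = (935 - 4005)*(37059462/6224992993) = -3070*37059462/6224992993 = -113772548340/6224992993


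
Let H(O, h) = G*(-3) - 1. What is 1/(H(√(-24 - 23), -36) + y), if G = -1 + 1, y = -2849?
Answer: -1/2850 ≈ -0.00035088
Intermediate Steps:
G = 0
H(O, h) = -1 (H(O, h) = 0*(-3) - 1 = 0 - 1 = -1)
1/(H(√(-24 - 23), -36) + y) = 1/(-1 - 2849) = 1/(-2850) = -1/2850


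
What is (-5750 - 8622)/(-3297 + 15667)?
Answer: -7186/6185 ≈ -1.1618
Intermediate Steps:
(-5750 - 8622)/(-3297 + 15667) = -14372/12370 = -14372*1/12370 = -7186/6185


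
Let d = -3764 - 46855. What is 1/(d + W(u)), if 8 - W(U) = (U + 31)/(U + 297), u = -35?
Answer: -131/6630039 ≈ -1.9759e-5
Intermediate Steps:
d = -50619
W(U) = 8 - (31 + U)/(297 + U) (W(U) = 8 - (U + 31)/(U + 297) = 8 - (31 + U)/(297 + U))
1/(d + W(u)) = 1/(-50619 + 7*(335 - 35)/(297 - 35)) = 1/(-50619 + 7*300/262) = 1/(-50619 + 7*(1/262)*300) = 1/(-50619 + 1050/131) = 1/(-6630039/131) = -131/6630039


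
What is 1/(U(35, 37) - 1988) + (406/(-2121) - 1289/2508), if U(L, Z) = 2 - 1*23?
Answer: -119738467/169631924 ≈ -0.70587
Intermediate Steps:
U(L, Z) = -21 (U(L, Z) = 2 - 23 = -21)
1/(U(35, 37) - 1988) + (406/(-2121) - 1289/2508) = 1/(-21 - 1988) + (406/(-2121) - 1289/2508) = 1/(-2009) + (406*(-1/2121) - 1289*1/2508) = -1/2009 + (-58/303 - 1289/2508) = -1/2009 - 59559/84436 = -119738467/169631924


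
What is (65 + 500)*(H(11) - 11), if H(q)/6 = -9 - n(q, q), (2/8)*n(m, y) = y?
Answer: -185885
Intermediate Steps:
n(m, y) = 4*y
H(q) = -54 - 24*q (H(q) = 6*(-9 - 4*q) = -54 - 24*q)
(65 + 500)*(H(11) - 11) = (65 + 500)*((-54 - 24*11) - 11) = 565*((-54 - 264) - 11) = 565*(-318 - 11) = 565*(-329) = -185885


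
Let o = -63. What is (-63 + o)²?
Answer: 15876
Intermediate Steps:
(-63 + o)² = (-63 - 63)² = (-126)² = 15876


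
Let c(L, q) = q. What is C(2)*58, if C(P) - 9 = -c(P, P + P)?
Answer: 290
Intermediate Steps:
C(P) = 9 - 2*P (C(P) = 9 - (P + P) = 9 - 2*P)
C(2)*58 = (9 - 2*2)*58 = (9 - 4)*58 = 5*58 = 290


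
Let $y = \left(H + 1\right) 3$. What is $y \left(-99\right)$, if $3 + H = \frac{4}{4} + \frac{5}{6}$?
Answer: $\frac{99}{2} \approx 49.5$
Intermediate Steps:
$H = - \frac{7}{6}$ ($H = -3 + \left(\frac{4}{4} + \frac{5}{6}\right) = -3 + \left(4 \cdot \frac{1}{4} + 5 \cdot \frac{1}{6}\right) = -3 + \left(1 + \frac{5}{6}\right) = -3 + \frac{11}{6} = - \frac{7}{6} \approx -1.1667$)
$y = - \frac{1}{2}$ ($y = \left(- \frac{7}{6} + 1\right) 3 = \left(- \frac{1}{6}\right) 3 = - \frac{1}{2} \approx -0.5$)
$y \left(-99\right) = \left(- \frac{1}{2}\right) \left(-99\right) = \frac{99}{2}$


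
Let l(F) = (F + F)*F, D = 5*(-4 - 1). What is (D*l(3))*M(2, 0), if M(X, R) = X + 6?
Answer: -3600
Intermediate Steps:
M(X, R) = 6 + X
D = -25 (D = 5*(-5) = -25)
l(F) = 2*F² (l(F) = (2*F)*F = 2*F²)
(D*l(3))*M(2, 0) = (-50*3²)*(6 + 2) = -50*9*8 = -25*18*8 = -450*8 = -3600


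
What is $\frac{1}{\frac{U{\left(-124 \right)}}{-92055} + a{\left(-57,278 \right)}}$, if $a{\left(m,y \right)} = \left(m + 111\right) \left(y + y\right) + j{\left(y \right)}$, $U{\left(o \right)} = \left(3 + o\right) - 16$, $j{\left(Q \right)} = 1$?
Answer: $\frac{92055}{2763951512} \approx 3.3306 \cdot 10^{-5}$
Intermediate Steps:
$U{\left(o \right)} = -13 + o$
$a{\left(m,y \right)} = 1 + 2 y \left(111 + m\right)$ ($a{\left(m,y \right)} = \left(m + 111\right) \left(y + y\right) + 1 = \left(111 + m\right) 2 y + 1 = 2 y \left(111 + m\right) + 1 = 1 + 2 y \left(111 + m\right)$)
$\frac{1}{\frac{U{\left(-124 \right)}}{-92055} + a{\left(-57,278 \right)}} = \frac{1}{\frac{-13 - 124}{-92055} + \left(1 + 222 \cdot 278 + 2 \left(-57\right) 278\right)} = \frac{1}{\left(-137\right) \left(- \frac{1}{92055}\right) + \left(1 + 61716 - 31692\right)} = \frac{1}{\frac{137}{92055} + 30025} = \frac{1}{\frac{2763951512}{92055}} = \frac{92055}{2763951512}$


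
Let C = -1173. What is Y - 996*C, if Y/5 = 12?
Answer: 1168368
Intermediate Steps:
Y = 60 (Y = 5*12 = 60)
Y - 996*C = 60 - 996*(-1173) = 60 + 1168308 = 1168368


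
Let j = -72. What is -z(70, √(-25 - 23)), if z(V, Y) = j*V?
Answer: 5040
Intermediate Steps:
z(V, Y) = -72*V
-z(70, √(-25 - 23)) = -(-72)*70 = -1*(-5040) = 5040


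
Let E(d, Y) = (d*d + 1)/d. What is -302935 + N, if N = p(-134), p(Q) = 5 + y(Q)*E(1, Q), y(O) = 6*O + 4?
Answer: -304530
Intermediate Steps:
E(d, Y) = (1 + d²)/d (E(d, Y) = (d² + 1)/d = (1 + d²)/d)
y(O) = 4 + 6*O
p(Q) = 13 + 12*Q (p(Q) = 5 + (4 + 6*Q)*(1 + 1/1) = 5 + (4 + 6*Q)*(1 + 1) = 5 + (4 + 6*Q)*2 = 5 + (8 + 12*Q) = 13 + 12*Q)
N = -1595 (N = 13 + 12*(-134) = 13 - 1608 = -1595)
-302935 + N = -302935 - 1595 = -304530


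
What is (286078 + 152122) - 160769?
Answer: 277431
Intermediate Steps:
(286078 + 152122) - 160769 = 438200 - 160769 = 277431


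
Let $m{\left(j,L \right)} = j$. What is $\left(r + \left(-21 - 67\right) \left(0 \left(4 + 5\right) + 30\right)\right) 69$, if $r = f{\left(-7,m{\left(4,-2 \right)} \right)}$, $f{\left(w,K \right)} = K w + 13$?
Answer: $-183195$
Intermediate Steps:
$f{\left(w,K \right)} = 13 + K w$
$r = -15$ ($r = 13 + 4 \left(-7\right) = 13 - 28 = -15$)
$\left(r + \left(-21 - 67\right) \left(0 \left(4 + 5\right) + 30\right)\right) 69 = \left(-15 + \left(-21 - 67\right) \left(0 \left(4 + 5\right) + 30\right)\right) 69 = \left(-15 - 88 \left(0 \cdot 9 + 30\right)\right) 69 = \left(-15 - 88 \left(0 + 30\right)\right) 69 = \left(-15 - 2640\right) 69 = \left(-2655\right) 69 = -183195$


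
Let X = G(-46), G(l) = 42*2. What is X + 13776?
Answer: 13860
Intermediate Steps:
G(l) = 84
X = 84
X + 13776 = 84 + 13776 = 13860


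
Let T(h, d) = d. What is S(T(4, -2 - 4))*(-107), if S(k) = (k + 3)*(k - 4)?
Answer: -3210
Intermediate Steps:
S(k) = (-4 + k)*(3 + k) (S(k) = (3 + k)*(-4 + k) = (-4 + k)*(3 + k))
S(T(4, -2 - 4))*(-107) = (-12 + (-2 - 4)**2 - (-2 - 4))*(-107) = (-12 + (-6)**2 - 1*(-6))*(-107) = (-12 + 36 + 6)*(-107) = 30*(-107) = -3210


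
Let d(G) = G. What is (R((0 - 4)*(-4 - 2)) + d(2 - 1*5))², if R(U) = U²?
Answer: 328329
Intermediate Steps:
(R((0 - 4)*(-4 - 2)) + d(2 - 1*5))² = (((0 - 4)*(-4 - 2))² + (2 - 1*5))² = ((-4*(-6))² + (2 - 5))² = (24² - 3)² = (576 - 3)² = 573² = 328329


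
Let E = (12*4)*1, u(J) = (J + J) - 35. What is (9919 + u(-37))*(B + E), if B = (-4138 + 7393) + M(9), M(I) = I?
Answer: 32490720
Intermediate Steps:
u(J) = -35 + 2*J (u(J) = 2*J - 35 = -35 + 2*J)
E = 48 (E = 48*1 = 48)
B = 3264 (B = (-4138 + 7393) + 9 = 3255 + 9 = 3264)
(9919 + u(-37))*(B + E) = (9919 + (-35 + 2*(-37)))*(3264 + 48) = (9919 + (-35 - 74))*3312 = (9919 - 109)*3312 = 9810*3312 = 32490720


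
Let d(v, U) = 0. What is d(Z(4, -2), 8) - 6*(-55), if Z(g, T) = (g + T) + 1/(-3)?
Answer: 330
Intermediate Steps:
Z(g, T) = -1/3 + T + g (Z(g, T) = (T + g) - 1/3 = -1/3 + T + g)
d(Z(4, -2), 8) - 6*(-55) = 0 - 6*(-55) = 0 + 330 = 330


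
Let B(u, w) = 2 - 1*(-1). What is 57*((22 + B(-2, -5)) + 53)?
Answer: 4446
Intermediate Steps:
B(u, w) = 3 (B(u, w) = 2 + 1 = 3)
57*((22 + B(-2, -5)) + 53) = 57*((22 + 3) + 53) = 57*(25 + 53) = 57*78 = 4446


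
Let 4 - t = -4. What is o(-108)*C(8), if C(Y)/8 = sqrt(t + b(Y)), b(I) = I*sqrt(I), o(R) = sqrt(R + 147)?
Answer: 16*sqrt(78 + 156*sqrt(2)) ≈ 276.49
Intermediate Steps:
t = 8 (t = 4 - 1*(-4) = 4 + 4 = 8)
o(R) = sqrt(147 + R)
b(I) = I**(3/2)
C(Y) = 8*sqrt(8 + Y**(3/2))
o(-108)*C(8) = sqrt(147 - 108)*(8*sqrt(8 + 8**(3/2))) = sqrt(39)*(8*sqrt(8 + 16*sqrt(2))) = 8*sqrt(39)*sqrt(8 + 16*sqrt(2))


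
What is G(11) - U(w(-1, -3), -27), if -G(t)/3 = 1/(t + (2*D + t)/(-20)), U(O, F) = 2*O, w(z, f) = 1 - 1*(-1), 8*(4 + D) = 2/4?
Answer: -1484/347 ≈ -4.2767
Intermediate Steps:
D = -63/16 (D = -4 + (2/4)/8 = -4 + (2*(1/4))/8 = -4 + (1/8)*(1/2) = -4 + 1/16 = -63/16 ≈ -3.9375)
w(z, f) = 2 (w(z, f) = 1 + 1 = 2)
G(t) = -3/(63/160 + 19*t/20) (G(t) = -3/(t + (2*(-63/16) + t)/(-20)) = -3/(t + (-63/8 + t)*(-1/20)) = -3/(t + (63/160 - t/20)) = -3/(63/160 + 19*t/20))
G(11) - U(w(-1, -3), -27) = -480/(63 + 152*11) - 2*2 = -480/(63 + 1672) - 1*4 = -480/1735 - 4 = -480*1/1735 - 4 = -96/347 - 4 = -1484/347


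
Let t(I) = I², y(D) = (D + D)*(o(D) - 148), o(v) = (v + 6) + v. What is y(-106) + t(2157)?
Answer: 4727697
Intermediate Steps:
o(v) = 6 + 2*v (o(v) = (6 + v) + v = 6 + 2*v)
y(D) = 2*D*(-142 + 2*D) (y(D) = (D + D)*((6 + 2*D) - 148) = (2*D)*(-142 + 2*D) = 2*D*(-142 + 2*D))
y(-106) + t(2157) = 4*(-106)*(-71 - 106) + 2157² = 4*(-106)*(-177) + 4652649 = 75048 + 4652649 = 4727697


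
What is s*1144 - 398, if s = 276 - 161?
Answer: 131162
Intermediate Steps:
s = 115
s*1144 - 398 = 115*1144 - 398 = 131560 - 398 = 131162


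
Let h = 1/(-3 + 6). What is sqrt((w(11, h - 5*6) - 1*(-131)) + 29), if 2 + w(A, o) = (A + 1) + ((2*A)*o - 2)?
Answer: I*sqrt(4362)/3 ≈ 22.015*I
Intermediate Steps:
h = 1/3 ≈ 0.33333
w(A, o) = -3 + A + 2*A*o (w(A, o) = -2 + ((A + 1) + ((2*A)*o - 2)) = -2 + ((1 + A) + (2*A*o - 2)) = -2 + ((1 + A) + (-2 + 2*A*o)) = -2 + (-1 + A + 2*A*o) = -3 + A + 2*A*o)
sqrt((w(11, h - 5*6) - 1*(-131)) + 29) = sqrt(((-3 + 11 + 2*11*(1/3 - 5*6)) - 1*(-131)) + 29) = sqrt(((-3 + 11 + 2*11*(1/3 - 30)) + 131) + 29) = sqrt(((-3 + 11 + 2*11*(-89/3)) + 131) + 29) = sqrt(((-3 + 11 - 1958/3) + 131) + 29) = sqrt((-1934/3 + 131) + 29) = sqrt(-1541/3 + 29) = sqrt(-1454/3) = I*sqrt(4362)/3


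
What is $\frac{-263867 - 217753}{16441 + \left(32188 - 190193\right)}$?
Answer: $\frac{40135}{11797} \approx 3.4021$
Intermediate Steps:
$\frac{-263867 - 217753}{16441 + \left(32188 - 190193\right)} = - \frac{481620}{16441 - 158005} = - \frac{481620}{-141564} = \left(-481620\right) \left(- \frac{1}{141564}\right) = \frac{40135}{11797}$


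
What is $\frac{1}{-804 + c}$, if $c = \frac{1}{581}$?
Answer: $- \frac{581}{467123} \approx -0.0012438$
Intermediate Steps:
$c = \frac{1}{581} \approx 0.0017212$
$\frac{1}{-804 + c} = \frac{1}{-804 + \frac{1}{581}} = \frac{1}{- \frac{467123}{581}} = - \frac{581}{467123}$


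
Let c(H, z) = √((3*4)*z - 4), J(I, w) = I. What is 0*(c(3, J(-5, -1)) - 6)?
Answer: 0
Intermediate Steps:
c(H, z) = √(-4 + 12*z) (c(H, z) = √(12*z - 4) = √(-4 + 12*z))
0*(c(3, J(-5, -1)) - 6) = 0*(2*√(-1 + 3*(-5)) - 6) = 0*(2*√(-1 - 15) - 6) = 0*(2*√(-16) - 6) = 0*(2*(4*I) - 6) = 0*(8*I - 6) = 0*(-6 + 8*I) = 0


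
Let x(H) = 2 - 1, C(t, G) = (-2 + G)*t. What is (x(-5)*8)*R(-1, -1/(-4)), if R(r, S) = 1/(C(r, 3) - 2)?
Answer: -8/3 ≈ -2.6667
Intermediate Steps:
C(t, G) = t*(-2 + G)
x(H) = 1
R(r, S) = 1/(-2 + r) (R(r, S) = 1/(r*(-2 + 3) - 2) = 1/(r*1 - 2) = 1/(r - 2) = 1/(-2 + r))
(x(-5)*8)*R(-1, -1/(-4)) = (1*8)/(-2 - 1) = 8/(-3) = 8*(-⅓) = -8/3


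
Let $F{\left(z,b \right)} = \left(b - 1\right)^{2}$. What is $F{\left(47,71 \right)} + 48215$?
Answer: $53115$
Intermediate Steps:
$F{\left(z,b \right)} = \left(-1 + b\right)^{2}$
$F{\left(47,71 \right)} + 48215 = \left(-1 + 71\right)^{2} + 48215 = 70^{2} + 48215 = 4900 + 48215 = 53115$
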